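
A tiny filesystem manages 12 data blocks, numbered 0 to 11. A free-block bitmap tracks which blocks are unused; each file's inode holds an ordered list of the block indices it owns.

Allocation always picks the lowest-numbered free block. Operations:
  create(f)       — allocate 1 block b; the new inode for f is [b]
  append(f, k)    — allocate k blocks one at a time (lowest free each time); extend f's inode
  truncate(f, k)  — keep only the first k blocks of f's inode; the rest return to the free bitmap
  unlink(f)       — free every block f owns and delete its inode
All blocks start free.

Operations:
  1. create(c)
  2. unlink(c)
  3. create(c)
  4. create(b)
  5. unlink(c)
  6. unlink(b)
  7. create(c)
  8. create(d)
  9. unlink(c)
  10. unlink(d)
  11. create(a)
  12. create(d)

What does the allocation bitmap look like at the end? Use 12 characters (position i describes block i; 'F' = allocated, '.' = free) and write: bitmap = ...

[1] create(c) — c=0 (map F...........)
[2] unlink(c) —  (map ............)
[3] create(c) — c=0 (map F...........)
[4] create(b) — b=1 c=0 (map FF..........)
[5] unlink(c) — b=1 (map .F..........)
[6] unlink(b) —  (map ............)
[7] create(c) — c=0 (map F...........)
[8] create(d) — c=0 d=1 (map FF..........)
[9] unlink(c) — d=1 (map .F..........)
[10] unlink(d) —  (map ............)
[11] create(a) — a=0 (map F...........)
[12] create(d) — a=0 d=1 (map FF..........)

bitmap = FF..........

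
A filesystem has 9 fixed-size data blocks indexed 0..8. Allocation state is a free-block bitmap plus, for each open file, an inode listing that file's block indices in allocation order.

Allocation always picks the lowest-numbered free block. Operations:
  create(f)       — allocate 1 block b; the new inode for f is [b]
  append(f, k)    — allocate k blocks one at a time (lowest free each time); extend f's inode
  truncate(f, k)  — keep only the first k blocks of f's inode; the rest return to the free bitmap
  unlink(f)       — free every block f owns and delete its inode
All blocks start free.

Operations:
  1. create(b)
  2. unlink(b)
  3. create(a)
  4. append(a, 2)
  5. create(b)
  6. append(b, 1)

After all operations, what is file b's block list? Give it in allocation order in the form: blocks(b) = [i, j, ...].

blocks(b) = [3, 4]

after create(b) → b:[0]  free=[F........]
after unlink(b) →   free=[.........]
after create(a) → a:[0]  free=[F........]
after append(a, 2) → a:[0, 1, 2]  free=[FFF......]
after create(b) → a:[0, 1, 2], b:[3]  free=[FFFF.....]
after append(b, 1) → a:[0, 1, 2], b:[3, 4]  free=[FFFFF....]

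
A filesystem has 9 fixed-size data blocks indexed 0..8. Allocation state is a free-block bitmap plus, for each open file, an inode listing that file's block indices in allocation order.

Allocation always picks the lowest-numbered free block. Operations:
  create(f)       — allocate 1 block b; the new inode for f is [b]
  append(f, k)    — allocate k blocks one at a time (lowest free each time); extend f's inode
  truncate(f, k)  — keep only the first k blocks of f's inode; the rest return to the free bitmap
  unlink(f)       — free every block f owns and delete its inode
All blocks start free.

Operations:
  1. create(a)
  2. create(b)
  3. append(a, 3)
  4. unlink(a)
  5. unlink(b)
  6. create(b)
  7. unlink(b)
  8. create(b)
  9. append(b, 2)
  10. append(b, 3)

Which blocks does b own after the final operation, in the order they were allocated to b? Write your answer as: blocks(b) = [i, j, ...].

blocks(b) = [0, 1, 2, 3, 4, 5]

[1] create(a) — a=0 (map F........)
[2] create(b) — a=0 b=1 (map FF.......)
[3] append(a, 3) — a=0,2,3,4 b=1 (map FFFFF....)
[4] unlink(a) — b=1 (map .F.......)
[5] unlink(b) —  (map .........)
[6] create(b) — b=0 (map F........)
[7] unlink(b) —  (map .........)
[8] create(b) — b=0 (map F........)
[9] append(b, 2) — b=0,1,2 (map FFF......)
[10] append(b, 3) — b=0,1,2,3,4,5 (map FFFFFF...)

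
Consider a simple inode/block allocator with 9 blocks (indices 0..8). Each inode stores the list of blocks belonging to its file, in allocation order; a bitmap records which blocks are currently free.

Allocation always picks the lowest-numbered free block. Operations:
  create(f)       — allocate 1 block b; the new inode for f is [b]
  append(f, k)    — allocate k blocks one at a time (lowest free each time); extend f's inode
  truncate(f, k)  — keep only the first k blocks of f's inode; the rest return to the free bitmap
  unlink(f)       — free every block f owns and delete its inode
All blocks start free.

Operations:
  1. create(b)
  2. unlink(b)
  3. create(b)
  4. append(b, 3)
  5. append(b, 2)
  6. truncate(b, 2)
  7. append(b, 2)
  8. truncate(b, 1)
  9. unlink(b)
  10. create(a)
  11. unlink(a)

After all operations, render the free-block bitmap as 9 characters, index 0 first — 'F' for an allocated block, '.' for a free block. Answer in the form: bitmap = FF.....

bitmap = .........

after create(b) → b:[0]  free=[F........]
after unlink(b) →   free=[.........]
after create(b) → b:[0]  free=[F........]
after append(b, 3) → b:[0, 1, 2, 3]  free=[FFFF.....]
after append(b, 2) → b:[0, 1, 2, 3, 4, 5]  free=[FFFFFF...]
after truncate(b, 2) → b:[0, 1]  free=[FF.......]
after append(b, 2) → b:[0, 1, 2, 3]  free=[FFFF.....]
after truncate(b, 1) → b:[0]  free=[F........]
after unlink(b) →   free=[.........]
after create(a) → a:[0]  free=[F........]
after unlink(a) →   free=[.........]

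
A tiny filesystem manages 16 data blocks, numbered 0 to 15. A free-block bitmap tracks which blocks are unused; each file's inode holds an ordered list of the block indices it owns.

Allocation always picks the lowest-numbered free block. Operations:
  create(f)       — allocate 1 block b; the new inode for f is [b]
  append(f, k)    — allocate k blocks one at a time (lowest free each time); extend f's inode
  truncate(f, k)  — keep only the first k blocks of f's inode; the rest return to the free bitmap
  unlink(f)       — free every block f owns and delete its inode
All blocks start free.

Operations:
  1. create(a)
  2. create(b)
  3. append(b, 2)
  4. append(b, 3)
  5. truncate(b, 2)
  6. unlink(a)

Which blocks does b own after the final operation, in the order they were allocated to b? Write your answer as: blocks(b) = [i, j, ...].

blocks(b) = [1, 2]

after create(a) → a:[0]  free=[F...............]
after create(b) → a:[0], b:[1]  free=[FF..............]
after append(b, 2) → a:[0], b:[1, 2, 3]  free=[FFFF............]
after append(b, 3) → a:[0], b:[1, 2, 3, 4, 5, 6]  free=[FFFFFFF.........]
after truncate(b, 2) → a:[0], b:[1, 2]  free=[FFF.............]
after unlink(a) → b:[1, 2]  free=[.FF.............]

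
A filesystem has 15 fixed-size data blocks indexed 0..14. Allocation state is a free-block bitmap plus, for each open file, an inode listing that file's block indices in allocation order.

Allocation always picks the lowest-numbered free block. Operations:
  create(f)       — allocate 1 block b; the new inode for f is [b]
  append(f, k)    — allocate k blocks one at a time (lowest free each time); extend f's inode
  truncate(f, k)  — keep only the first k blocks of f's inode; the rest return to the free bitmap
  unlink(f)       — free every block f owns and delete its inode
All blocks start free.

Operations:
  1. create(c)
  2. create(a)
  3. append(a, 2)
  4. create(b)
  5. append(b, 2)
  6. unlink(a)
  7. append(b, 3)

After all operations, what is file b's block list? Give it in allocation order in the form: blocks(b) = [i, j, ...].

blocks(b) = [4, 5, 6, 1, 2, 3]

after create(c) → c:[0]  free=[F..............]
after create(a) → a:[1], c:[0]  free=[FF.............]
after append(a, 2) → a:[1, 2, 3], c:[0]  free=[FFFF...........]
after create(b) → a:[1, 2, 3], b:[4], c:[0]  free=[FFFFF..........]
after append(b, 2) → a:[1, 2, 3], b:[4, 5, 6], c:[0]  free=[FFFFFFF........]
after unlink(a) → b:[4, 5, 6], c:[0]  free=[F...FFF........]
after append(b, 3) → b:[4, 5, 6, 1, 2, 3], c:[0]  free=[FFFFFFF........]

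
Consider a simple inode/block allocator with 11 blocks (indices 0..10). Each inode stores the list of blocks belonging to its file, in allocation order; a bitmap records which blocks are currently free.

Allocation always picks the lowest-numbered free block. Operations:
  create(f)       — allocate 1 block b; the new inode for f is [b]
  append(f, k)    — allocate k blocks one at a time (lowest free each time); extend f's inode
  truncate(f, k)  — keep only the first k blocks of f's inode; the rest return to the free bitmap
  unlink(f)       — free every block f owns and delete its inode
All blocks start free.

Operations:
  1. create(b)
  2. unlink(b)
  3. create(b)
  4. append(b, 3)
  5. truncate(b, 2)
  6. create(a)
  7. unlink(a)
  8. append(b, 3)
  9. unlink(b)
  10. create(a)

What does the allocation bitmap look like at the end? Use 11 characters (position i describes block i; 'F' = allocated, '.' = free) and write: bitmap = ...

[1] create(b) — b=0 (map F..........)
[2] unlink(b) —  (map ...........)
[3] create(b) — b=0 (map F..........)
[4] append(b, 3) — b=0,1,2,3 (map FFFF.......)
[5] truncate(b, 2) — b=0,1 (map FF.........)
[6] create(a) — a=2 b=0,1 (map FFF........)
[7] unlink(a) — b=0,1 (map FF.........)
[8] append(b, 3) — b=0,1,2,3,4 (map FFFFF......)
[9] unlink(b) —  (map ...........)
[10] create(a) — a=0 (map F..........)

bitmap = F..........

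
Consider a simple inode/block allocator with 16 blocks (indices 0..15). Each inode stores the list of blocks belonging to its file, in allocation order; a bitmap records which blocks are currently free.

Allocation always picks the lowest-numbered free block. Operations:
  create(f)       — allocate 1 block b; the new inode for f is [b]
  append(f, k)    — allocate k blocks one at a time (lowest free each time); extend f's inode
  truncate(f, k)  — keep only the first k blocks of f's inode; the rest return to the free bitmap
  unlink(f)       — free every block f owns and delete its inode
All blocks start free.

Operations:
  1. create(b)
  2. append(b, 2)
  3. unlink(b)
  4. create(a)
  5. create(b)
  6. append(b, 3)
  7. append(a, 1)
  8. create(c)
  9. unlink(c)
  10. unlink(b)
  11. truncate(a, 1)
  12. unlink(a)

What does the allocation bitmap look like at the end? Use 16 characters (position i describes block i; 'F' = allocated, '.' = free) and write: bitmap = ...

bitmap = ................

create(b): bitmap=F............... | b=[0]
append(b, 2): bitmap=FFF............. | b=[0, 1, 2]
unlink(b): bitmap=................ | 
create(a): bitmap=F............... | a=[0]
create(b): bitmap=FF.............. | a=[0] b=[1]
append(b, 3): bitmap=FFFFF........... | a=[0] b=[1, 2, 3, 4]
append(a, 1): bitmap=FFFFFF.......... | a=[0, 5] b=[1, 2, 3, 4]
create(c): bitmap=FFFFFFF......... | a=[0, 5] b=[1, 2, 3, 4] c=[6]
unlink(c): bitmap=FFFFFF.......... | a=[0, 5] b=[1, 2, 3, 4]
unlink(b): bitmap=F....F.......... | a=[0, 5]
truncate(a, 1): bitmap=F............... | a=[0]
unlink(a): bitmap=................ | 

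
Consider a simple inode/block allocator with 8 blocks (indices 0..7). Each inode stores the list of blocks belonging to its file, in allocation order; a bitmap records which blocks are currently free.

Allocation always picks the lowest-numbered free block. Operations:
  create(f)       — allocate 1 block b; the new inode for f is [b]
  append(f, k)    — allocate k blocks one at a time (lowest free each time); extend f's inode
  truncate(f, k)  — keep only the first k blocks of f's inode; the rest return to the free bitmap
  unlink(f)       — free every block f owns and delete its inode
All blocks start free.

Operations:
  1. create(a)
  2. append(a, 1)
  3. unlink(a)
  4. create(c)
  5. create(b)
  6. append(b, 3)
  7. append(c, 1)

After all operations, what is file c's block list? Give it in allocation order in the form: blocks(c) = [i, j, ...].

  1. create(a)  ⇒  F.......  {a→[0]}
  2. append(a, 1)  ⇒  FF......  {a→[0, 1]}
  3. unlink(a)  ⇒  ........  {}
  4. create(c)  ⇒  F.......  {c→[0]}
  5. create(b)  ⇒  FF......  {b→[1]; c→[0]}
  6. append(b, 3)  ⇒  FFFFF...  {b→[1, 2, 3, 4]; c→[0]}
  7. append(c, 1)  ⇒  FFFFFF..  {b→[1, 2, 3, 4]; c→[0, 5]}

blocks(c) = [0, 5]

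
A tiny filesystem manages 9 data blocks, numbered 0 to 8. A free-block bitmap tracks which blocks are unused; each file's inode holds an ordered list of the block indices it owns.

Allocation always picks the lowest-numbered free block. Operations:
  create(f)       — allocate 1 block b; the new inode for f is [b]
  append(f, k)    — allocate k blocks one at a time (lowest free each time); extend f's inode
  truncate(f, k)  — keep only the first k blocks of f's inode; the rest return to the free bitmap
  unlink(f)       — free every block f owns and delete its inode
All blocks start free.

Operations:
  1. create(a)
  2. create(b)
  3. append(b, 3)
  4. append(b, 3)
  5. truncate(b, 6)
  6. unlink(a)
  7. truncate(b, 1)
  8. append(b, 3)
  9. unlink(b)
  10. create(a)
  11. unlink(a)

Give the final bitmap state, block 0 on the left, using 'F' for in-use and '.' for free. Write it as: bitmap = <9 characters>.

bitmap = .........

after create(a) → a:[0]  free=[F........]
after create(b) → a:[0], b:[1]  free=[FF.......]
after append(b, 3) → a:[0], b:[1, 2, 3, 4]  free=[FFFFF....]
after append(b, 3) → a:[0], b:[1, 2, 3, 4, 5, 6, 7]  free=[FFFFFFFF.]
after truncate(b, 6) → a:[0], b:[1, 2, 3, 4, 5, 6]  free=[FFFFFFF..]
after unlink(a) → b:[1, 2, 3, 4, 5, 6]  free=[.FFFFFF..]
after truncate(b, 1) → b:[1]  free=[.F.......]
after append(b, 3) → b:[1, 0, 2, 3]  free=[FFFF.....]
after unlink(b) →   free=[.........]
after create(a) → a:[0]  free=[F........]
after unlink(a) →   free=[.........]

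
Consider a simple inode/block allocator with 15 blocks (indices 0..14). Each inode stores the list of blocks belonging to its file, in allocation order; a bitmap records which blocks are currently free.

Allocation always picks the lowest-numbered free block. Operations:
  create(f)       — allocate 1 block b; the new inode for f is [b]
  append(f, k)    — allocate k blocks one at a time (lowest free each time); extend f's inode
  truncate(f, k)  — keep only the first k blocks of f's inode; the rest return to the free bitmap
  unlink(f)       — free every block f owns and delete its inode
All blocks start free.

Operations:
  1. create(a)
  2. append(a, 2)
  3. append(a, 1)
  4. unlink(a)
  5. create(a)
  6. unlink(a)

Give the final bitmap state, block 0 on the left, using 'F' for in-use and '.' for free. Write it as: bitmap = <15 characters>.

  1. create(a)  ⇒  F..............  {a→[0]}
  2. append(a, 2)  ⇒  FFF............  {a→[0, 1, 2]}
  3. append(a, 1)  ⇒  FFFF...........  {a→[0, 1, 2, 3]}
  4. unlink(a)  ⇒  ...............  {}
  5. create(a)  ⇒  F..............  {a→[0]}
  6. unlink(a)  ⇒  ...............  {}

bitmap = ...............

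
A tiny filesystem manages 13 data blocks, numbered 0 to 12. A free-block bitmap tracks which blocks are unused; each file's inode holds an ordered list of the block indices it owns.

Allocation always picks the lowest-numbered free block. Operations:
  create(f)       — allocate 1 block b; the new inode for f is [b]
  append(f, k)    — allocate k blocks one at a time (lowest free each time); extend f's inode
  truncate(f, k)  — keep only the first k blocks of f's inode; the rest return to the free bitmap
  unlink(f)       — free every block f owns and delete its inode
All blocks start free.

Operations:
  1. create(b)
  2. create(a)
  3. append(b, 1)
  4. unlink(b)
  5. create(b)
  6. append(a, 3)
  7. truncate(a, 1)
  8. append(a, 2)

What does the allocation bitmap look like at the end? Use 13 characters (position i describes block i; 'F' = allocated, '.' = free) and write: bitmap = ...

bitmap = FFFF.........

  1. create(b)  ⇒  F............  {b→[0]}
  2. create(a)  ⇒  FF...........  {a→[1]; b→[0]}
  3. append(b, 1)  ⇒  FFF..........  {a→[1]; b→[0, 2]}
  4. unlink(b)  ⇒  .F...........  {a→[1]}
  5. create(b)  ⇒  FF...........  {a→[1]; b→[0]}
  6. append(a, 3)  ⇒  FFFFF........  {a→[1, 2, 3, 4]; b→[0]}
  7. truncate(a, 1)  ⇒  FF...........  {a→[1]; b→[0]}
  8. append(a, 2)  ⇒  FFFF.........  {a→[1, 2, 3]; b→[0]}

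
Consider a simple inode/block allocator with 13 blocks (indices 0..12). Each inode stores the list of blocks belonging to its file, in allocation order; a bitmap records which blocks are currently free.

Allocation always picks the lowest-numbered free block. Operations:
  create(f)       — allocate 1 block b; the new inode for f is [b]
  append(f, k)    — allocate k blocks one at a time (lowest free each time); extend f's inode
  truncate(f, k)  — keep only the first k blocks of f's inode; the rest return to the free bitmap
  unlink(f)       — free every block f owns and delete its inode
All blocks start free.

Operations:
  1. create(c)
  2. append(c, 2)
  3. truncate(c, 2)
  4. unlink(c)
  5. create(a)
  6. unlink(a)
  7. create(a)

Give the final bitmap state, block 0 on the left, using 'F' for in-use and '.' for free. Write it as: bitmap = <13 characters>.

bitmap = F............

  1. create(c)  ⇒  F............  {c→[0]}
  2. append(c, 2)  ⇒  FFF..........  {c→[0, 1, 2]}
  3. truncate(c, 2)  ⇒  FF...........  {c→[0, 1]}
  4. unlink(c)  ⇒  .............  {}
  5. create(a)  ⇒  F............  {a→[0]}
  6. unlink(a)  ⇒  .............  {}
  7. create(a)  ⇒  F............  {a→[0]}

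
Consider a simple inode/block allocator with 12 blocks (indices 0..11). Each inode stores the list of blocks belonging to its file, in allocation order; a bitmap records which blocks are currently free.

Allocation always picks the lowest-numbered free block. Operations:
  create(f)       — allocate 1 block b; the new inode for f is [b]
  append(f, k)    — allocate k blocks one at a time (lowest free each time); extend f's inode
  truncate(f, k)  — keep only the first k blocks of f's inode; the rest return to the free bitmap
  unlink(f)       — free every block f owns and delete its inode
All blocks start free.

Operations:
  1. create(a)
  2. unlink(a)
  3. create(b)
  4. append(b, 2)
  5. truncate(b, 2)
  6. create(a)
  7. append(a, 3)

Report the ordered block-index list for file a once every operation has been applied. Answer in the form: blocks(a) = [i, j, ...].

blocks(a) = [2, 3, 4, 5]

create(a): bitmap=F........... | a=[0]
unlink(a): bitmap=............ | 
create(b): bitmap=F........... | b=[0]
append(b, 2): bitmap=FFF......... | b=[0, 1, 2]
truncate(b, 2): bitmap=FF.......... | b=[0, 1]
create(a): bitmap=FFF......... | a=[2] b=[0, 1]
append(a, 3): bitmap=FFFFFF...... | a=[2, 3, 4, 5] b=[0, 1]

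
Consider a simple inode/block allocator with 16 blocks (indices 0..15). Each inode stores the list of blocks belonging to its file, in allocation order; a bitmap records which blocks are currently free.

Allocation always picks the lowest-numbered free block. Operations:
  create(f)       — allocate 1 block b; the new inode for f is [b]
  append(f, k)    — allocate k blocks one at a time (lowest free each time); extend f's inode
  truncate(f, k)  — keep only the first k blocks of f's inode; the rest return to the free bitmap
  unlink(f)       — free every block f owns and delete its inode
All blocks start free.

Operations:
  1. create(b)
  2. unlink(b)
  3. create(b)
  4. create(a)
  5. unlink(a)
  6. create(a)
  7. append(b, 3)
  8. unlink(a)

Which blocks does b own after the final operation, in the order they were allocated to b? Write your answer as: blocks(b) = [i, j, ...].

blocks(b) = [0, 2, 3, 4]

[1] create(b) — b=0 (map F...............)
[2] unlink(b) —  (map ................)
[3] create(b) — b=0 (map F...............)
[4] create(a) — a=1 b=0 (map FF..............)
[5] unlink(a) — b=0 (map F...............)
[6] create(a) — a=1 b=0 (map FF..............)
[7] append(b, 3) — a=1 b=0,2,3,4 (map FFFFF...........)
[8] unlink(a) — b=0,2,3,4 (map F.FFF...........)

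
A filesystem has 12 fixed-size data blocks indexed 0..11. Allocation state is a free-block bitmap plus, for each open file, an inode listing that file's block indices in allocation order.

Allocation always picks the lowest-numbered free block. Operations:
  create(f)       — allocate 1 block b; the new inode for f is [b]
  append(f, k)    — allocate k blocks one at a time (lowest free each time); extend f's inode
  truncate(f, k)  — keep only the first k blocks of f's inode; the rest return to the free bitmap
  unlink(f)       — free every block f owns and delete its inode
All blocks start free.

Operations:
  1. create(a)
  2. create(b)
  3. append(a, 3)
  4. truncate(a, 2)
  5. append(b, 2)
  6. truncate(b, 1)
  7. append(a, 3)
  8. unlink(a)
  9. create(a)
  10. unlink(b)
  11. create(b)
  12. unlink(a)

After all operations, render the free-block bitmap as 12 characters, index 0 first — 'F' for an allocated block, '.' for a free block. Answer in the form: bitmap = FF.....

[1] create(a) — a=0 (map F...........)
[2] create(b) — a=0 b=1 (map FF..........)
[3] append(a, 3) — a=0,2,3,4 b=1 (map FFFFF.......)
[4] truncate(a, 2) — a=0,2 b=1 (map FFF.........)
[5] append(b, 2) — a=0,2 b=1,3,4 (map FFFFF.......)
[6] truncate(b, 1) — a=0,2 b=1 (map FFF.........)
[7] append(a, 3) — a=0,2,3,4,5 b=1 (map FFFFFF......)
[8] unlink(a) — b=1 (map .F..........)
[9] create(a) — a=0 b=1 (map FF..........)
[10] unlink(b) — a=0 (map F...........)
[11] create(b) — a=0 b=1 (map FF..........)
[12] unlink(a) — b=1 (map .F..........)

bitmap = .F..........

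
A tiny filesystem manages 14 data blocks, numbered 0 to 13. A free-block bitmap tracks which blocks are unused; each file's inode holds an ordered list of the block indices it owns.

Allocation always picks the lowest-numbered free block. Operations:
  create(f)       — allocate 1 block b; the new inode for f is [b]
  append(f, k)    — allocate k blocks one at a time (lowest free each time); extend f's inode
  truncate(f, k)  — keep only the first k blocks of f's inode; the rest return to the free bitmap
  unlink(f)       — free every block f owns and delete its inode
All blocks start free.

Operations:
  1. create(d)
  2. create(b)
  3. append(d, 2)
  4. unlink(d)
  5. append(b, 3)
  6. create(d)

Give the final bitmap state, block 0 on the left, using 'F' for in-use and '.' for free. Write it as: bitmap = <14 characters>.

bitmap = FFFFF.........

create(d): bitmap=F............. | d=[0]
create(b): bitmap=FF............ | b=[1] d=[0]
append(d, 2): bitmap=FFFF.......... | b=[1] d=[0, 2, 3]
unlink(d): bitmap=.F............ | b=[1]
append(b, 3): bitmap=FFFF.......... | b=[1, 0, 2, 3]
create(d): bitmap=FFFFF......... | b=[1, 0, 2, 3] d=[4]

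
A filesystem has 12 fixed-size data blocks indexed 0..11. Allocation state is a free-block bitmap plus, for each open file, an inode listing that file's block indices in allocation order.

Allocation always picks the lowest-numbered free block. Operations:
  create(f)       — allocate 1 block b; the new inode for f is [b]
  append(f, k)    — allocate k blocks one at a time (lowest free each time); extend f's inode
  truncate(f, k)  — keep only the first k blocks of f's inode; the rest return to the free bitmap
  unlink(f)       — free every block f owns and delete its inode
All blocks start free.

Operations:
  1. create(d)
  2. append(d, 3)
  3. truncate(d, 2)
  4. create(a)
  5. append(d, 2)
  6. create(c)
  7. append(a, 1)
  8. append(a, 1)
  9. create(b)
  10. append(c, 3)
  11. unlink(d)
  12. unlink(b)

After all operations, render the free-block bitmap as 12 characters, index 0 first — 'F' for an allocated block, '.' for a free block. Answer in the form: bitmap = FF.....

create(d): bitmap=F........... | d=[0]
append(d, 3): bitmap=FFFF........ | d=[0, 1, 2, 3]
truncate(d, 2): bitmap=FF.......... | d=[0, 1]
create(a): bitmap=FFF......... | a=[2] d=[0, 1]
append(d, 2): bitmap=FFFFF....... | a=[2] d=[0, 1, 3, 4]
create(c): bitmap=FFFFFF...... | a=[2] c=[5] d=[0, 1, 3, 4]
append(a, 1): bitmap=FFFFFFF..... | a=[2, 6] c=[5] d=[0, 1, 3, 4]
append(a, 1): bitmap=FFFFFFFF.... | a=[2, 6, 7] c=[5] d=[0, 1, 3, 4]
create(b): bitmap=FFFFFFFFF... | a=[2, 6, 7] b=[8] c=[5] d=[0, 1, 3, 4]
append(c, 3): bitmap=FFFFFFFFFFFF | a=[2, 6, 7] b=[8] c=[5, 9, 10, 11] d=[0, 1, 3, 4]
unlink(d): bitmap=..F..FFFFFFF | a=[2, 6, 7] b=[8] c=[5, 9, 10, 11]
unlink(b): bitmap=..F..FFF.FFF | a=[2, 6, 7] c=[5, 9, 10, 11]

bitmap = ..F..FFF.FFF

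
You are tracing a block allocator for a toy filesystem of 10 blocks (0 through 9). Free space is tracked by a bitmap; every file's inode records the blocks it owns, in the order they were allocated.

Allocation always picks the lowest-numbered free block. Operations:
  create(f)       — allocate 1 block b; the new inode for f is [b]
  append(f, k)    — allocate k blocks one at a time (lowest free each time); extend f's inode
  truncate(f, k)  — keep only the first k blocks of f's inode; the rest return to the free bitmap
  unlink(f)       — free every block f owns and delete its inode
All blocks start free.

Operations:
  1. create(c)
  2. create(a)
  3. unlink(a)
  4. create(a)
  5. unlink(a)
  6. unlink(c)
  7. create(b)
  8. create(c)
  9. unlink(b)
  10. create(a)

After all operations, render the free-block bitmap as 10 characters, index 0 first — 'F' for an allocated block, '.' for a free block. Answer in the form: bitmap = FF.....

bitmap = FF........

  1. create(c)  ⇒  F.........  {c→[0]}
  2. create(a)  ⇒  FF........  {a→[1]; c→[0]}
  3. unlink(a)  ⇒  F.........  {c→[0]}
  4. create(a)  ⇒  FF........  {a→[1]; c→[0]}
  5. unlink(a)  ⇒  F.........  {c→[0]}
  6. unlink(c)  ⇒  ..........  {}
  7. create(b)  ⇒  F.........  {b→[0]}
  8. create(c)  ⇒  FF........  {b→[0]; c→[1]}
  9. unlink(b)  ⇒  .F........  {c→[1]}
  10. create(a)  ⇒  FF........  {a→[0]; c→[1]}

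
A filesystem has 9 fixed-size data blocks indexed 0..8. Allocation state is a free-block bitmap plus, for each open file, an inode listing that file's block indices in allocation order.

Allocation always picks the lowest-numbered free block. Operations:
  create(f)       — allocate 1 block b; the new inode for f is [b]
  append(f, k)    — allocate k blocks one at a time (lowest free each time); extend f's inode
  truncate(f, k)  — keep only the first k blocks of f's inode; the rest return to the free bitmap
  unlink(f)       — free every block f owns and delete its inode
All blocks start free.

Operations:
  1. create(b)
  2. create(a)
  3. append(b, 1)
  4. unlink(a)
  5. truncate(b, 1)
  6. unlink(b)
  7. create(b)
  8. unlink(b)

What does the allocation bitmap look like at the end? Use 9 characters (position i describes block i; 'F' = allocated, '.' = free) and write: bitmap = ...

bitmap = .........

after create(b) → b:[0]  free=[F........]
after create(a) → a:[1], b:[0]  free=[FF.......]
after append(b, 1) → a:[1], b:[0, 2]  free=[FFF......]
after unlink(a) → b:[0, 2]  free=[F.F......]
after truncate(b, 1) → b:[0]  free=[F........]
after unlink(b) →   free=[.........]
after create(b) → b:[0]  free=[F........]
after unlink(b) →   free=[.........]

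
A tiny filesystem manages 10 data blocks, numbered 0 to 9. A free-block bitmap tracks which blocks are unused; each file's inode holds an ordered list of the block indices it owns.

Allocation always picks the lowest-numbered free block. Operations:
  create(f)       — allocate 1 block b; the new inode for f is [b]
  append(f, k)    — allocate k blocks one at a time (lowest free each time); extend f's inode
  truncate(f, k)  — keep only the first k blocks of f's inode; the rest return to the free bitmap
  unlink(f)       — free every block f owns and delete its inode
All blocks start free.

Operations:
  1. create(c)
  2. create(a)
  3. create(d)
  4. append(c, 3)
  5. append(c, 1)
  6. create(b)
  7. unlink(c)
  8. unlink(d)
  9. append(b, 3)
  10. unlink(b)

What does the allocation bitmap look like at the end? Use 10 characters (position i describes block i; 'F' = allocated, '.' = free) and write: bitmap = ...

after create(c) → c:[0]  free=[F.........]
after create(a) → a:[1], c:[0]  free=[FF........]
after create(d) → a:[1], c:[0], d:[2]  free=[FFF.......]
after append(c, 3) → a:[1], c:[0, 3, 4, 5], d:[2]  free=[FFFFFF....]
after append(c, 1) → a:[1], c:[0, 3, 4, 5, 6], d:[2]  free=[FFFFFFF...]
after create(b) → a:[1], b:[7], c:[0, 3, 4, 5, 6], d:[2]  free=[FFFFFFFF..]
after unlink(c) → a:[1], b:[7], d:[2]  free=[.FF....F..]
after unlink(d) → a:[1], b:[7]  free=[.F.....F..]
after append(b, 3) → a:[1], b:[7, 0, 2, 3]  free=[FFFF...F..]
after unlink(b) → a:[1]  free=[.F........]

bitmap = .F........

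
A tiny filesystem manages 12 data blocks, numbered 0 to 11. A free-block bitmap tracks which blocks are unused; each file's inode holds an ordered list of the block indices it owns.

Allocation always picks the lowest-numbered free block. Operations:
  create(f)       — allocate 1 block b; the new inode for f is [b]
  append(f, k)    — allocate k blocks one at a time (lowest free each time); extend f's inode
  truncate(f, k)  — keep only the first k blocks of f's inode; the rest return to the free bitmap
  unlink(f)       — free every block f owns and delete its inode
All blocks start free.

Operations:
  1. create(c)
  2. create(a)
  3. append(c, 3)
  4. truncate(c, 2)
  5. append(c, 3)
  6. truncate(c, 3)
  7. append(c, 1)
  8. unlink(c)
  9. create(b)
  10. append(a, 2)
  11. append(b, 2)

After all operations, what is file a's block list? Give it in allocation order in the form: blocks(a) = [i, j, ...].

blocks(a) = [1, 2, 3]

[1] create(c) — c=0 (map F...........)
[2] create(a) — a=1 c=0 (map FF..........)
[3] append(c, 3) — a=1 c=0,2,3,4 (map FFFFF.......)
[4] truncate(c, 2) — a=1 c=0,2 (map FFF.........)
[5] append(c, 3) — a=1 c=0,2,3,4,5 (map FFFFFF......)
[6] truncate(c, 3) — a=1 c=0,2,3 (map FFFF........)
[7] append(c, 1) — a=1 c=0,2,3,4 (map FFFFF.......)
[8] unlink(c) — a=1 (map .F..........)
[9] create(b) — a=1 b=0 (map FF..........)
[10] append(a, 2) — a=1,2,3 b=0 (map FFFF........)
[11] append(b, 2) — a=1,2,3 b=0,4,5 (map FFFFFF......)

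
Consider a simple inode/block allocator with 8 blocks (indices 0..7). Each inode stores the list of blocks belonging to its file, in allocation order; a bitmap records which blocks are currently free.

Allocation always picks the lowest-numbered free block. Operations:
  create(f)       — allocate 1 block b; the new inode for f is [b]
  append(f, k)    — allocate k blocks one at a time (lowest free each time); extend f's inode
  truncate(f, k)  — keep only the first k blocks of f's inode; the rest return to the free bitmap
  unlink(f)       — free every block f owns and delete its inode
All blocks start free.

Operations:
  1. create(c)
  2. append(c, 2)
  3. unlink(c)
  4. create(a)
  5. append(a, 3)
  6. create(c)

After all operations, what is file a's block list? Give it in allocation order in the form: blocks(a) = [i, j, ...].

blocks(a) = [0, 1, 2, 3]

after create(c) → c:[0]  free=[F.......]
after append(c, 2) → c:[0, 1, 2]  free=[FFF.....]
after unlink(c) →   free=[........]
after create(a) → a:[0]  free=[F.......]
after append(a, 3) → a:[0, 1, 2, 3]  free=[FFFF....]
after create(c) → a:[0, 1, 2, 3], c:[4]  free=[FFFFF...]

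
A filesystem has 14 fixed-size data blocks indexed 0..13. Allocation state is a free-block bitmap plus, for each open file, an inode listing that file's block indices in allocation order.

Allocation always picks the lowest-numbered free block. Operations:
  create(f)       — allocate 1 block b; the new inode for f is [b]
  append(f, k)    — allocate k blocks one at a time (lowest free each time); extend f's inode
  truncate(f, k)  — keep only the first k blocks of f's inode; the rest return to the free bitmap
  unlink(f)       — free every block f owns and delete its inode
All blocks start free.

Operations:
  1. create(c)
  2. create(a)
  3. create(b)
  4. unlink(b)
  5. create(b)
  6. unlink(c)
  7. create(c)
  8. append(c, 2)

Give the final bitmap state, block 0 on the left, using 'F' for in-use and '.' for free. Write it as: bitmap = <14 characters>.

bitmap = FFFFF.........

  1. create(c)  ⇒  F.............  {c→[0]}
  2. create(a)  ⇒  FF............  {a→[1]; c→[0]}
  3. create(b)  ⇒  FFF...........  {a→[1]; b→[2]; c→[0]}
  4. unlink(b)  ⇒  FF............  {a→[1]; c→[0]}
  5. create(b)  ⇒  FFF...........  {a→[1]; b→[2]; c→[0]}
  6. unlink(c)  ⇒  .FF...........  {a→[1]; b→[2]}
  7. create(c)  ⇒  FFF...........  {a→[1]; b→[2]; c→[0]}
  8. append(c, 2)  ⇒  FFFFF.........  {a→[1]; b→[2]; c→[0, 3, 4]}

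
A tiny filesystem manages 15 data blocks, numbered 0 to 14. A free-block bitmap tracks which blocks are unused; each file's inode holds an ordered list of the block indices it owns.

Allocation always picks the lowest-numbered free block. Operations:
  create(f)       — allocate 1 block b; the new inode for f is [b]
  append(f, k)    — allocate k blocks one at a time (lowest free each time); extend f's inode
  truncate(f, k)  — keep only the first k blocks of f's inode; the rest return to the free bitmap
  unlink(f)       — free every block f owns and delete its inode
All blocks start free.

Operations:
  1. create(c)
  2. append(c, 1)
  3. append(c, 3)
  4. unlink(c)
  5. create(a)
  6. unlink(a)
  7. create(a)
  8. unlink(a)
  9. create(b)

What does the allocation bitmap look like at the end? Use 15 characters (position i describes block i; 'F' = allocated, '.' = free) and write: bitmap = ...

bitmap = F..............

create(c): bitmap=F.............. | c=[0]
append(c, 1): bitmap=FF............. | c=[0, 1]
append(c, 3): bitmap=FFFFF.......... | c=[0, 1, 2, 3, 4]
unlink(c): bitmap=............... | 
create(a): bitmap=F.............. | a=[0]
unlink(a): bitmap=............... | 
create(a): bitmap=F.............. | a=[0]
unlink(a): bitmap=............... | 
create(b): bitmap=F.............. | b=[0]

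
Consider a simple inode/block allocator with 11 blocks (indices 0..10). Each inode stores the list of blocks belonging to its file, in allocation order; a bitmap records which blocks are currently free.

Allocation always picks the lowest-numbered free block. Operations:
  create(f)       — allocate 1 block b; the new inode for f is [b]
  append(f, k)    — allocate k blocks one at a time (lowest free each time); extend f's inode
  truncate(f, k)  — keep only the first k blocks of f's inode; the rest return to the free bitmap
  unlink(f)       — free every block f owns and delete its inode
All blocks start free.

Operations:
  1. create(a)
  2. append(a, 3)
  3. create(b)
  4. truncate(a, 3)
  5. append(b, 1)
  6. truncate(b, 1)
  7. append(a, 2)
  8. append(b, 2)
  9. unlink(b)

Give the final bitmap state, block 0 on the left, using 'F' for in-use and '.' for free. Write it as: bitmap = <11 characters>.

bitmap = FFFF.F.....

[1] create(a) — a=0 (map F..........)
[2] append(a, 3) — a=0,1,2,3 (map FFFF.......)
[3] create(b) — a=0,1,2,3 b=4 (map FFFFF......)
[4] truncate(a, 3) — a=0,1,2 b=4 (map FFF.F......)
[5] append(b, 1) — a=0,1,2 b=4,3 (map FFFFF......)
[6] truncate(b, 1) — a=0,1,2 b=4 (map FFF.F......)
[7] append(a, 2) — a=0,1,2,3,5 b=4 (map FFFFFF.....)
[8] append(b, 2) — a=0,1,2,3,5 b=4,6,7 (map FFFFFFFF...)
[9] unlink(b) — a=0,1,2,3,5 (map FFFF.F.....)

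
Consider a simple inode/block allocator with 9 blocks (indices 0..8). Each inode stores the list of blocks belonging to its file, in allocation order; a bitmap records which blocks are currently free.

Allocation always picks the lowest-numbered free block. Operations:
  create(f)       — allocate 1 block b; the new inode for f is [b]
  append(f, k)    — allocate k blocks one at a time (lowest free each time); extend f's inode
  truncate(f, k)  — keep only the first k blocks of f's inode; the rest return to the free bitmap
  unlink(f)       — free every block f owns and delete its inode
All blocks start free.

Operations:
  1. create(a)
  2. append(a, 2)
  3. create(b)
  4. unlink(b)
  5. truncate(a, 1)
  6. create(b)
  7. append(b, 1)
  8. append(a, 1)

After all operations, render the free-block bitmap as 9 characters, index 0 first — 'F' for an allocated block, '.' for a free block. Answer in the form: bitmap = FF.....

after create(a) → a:[0]  free=[F........]
after append(a, 2) → a:[0, 1, 2]  free=[FFF......]
after create(b) → a:[0, 1, 2], b:[3]  free=[FFFF.....]
after unlink(b) → a:[0, 1, 2]  free=[FFF......]
after truncate(a, 1) → a:[0]  free=[F........]
after create(b) → a:[0], b:[1]  free=[FF.......]
after append(b, 1) → a:[0], b:[1, 2]  free=[FFF......]
after append(a, 1) → a:[0, 3], b:[1, 2]  free=[FFFF.....]

bitmap = FFFF.....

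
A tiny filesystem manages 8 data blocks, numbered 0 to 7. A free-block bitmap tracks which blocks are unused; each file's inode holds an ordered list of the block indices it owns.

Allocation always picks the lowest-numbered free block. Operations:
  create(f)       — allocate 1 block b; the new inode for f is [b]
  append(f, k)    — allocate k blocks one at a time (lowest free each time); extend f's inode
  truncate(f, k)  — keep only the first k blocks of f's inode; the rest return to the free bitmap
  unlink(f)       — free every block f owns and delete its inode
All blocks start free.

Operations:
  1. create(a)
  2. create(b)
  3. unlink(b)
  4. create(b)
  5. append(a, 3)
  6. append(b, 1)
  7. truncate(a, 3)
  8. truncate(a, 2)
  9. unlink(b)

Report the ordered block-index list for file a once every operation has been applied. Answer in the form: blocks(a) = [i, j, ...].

  1. create(a)  ⇒  F.......  {a→[0]}
  2. create(b)  ⇒  FF......  {a→[0]; b→[1]}
  3. unlink(b)  ⇒  F.......  {a→[0]}
  4. create(b)  ⇒  FF......  {a→[0]; b→[1]}
  5. append(a, 3)  ⇒  FFFFF...  {a→[0, 2, 3, 4]; b→[1]}
  6. append(b, 1)  ⇒  FFFFFF..  {a→[0, 2, 3, 4]; b→[1, 5]}
  7. truncate(a, 3)  ⇒  FFFF.F..  {a→[0, 2, 3]; b→[1, 5]}
  8. truncate(a, 2)  ⇒  FFF..F..  {a→[0, 2]; b→[1, 5]}
  9. unlink(b)  ⇒  F.F.....  {a→[0, 2]}

blocks(a) = [0, 2]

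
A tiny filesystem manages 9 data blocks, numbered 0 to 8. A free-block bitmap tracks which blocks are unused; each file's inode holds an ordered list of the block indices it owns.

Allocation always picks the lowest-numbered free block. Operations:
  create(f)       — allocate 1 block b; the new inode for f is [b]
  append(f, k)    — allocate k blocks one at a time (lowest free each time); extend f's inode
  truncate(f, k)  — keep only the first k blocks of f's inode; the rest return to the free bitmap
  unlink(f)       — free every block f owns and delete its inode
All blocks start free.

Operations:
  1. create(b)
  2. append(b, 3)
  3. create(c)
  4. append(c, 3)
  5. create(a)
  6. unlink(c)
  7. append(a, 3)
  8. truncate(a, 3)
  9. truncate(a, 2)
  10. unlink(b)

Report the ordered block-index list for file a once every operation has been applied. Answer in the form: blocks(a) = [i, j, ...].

  1. create(b)  ⇒  F........  {b→[0]}
  2. append(b, 3)  ⇒  FFFF.....  {b→[0, 1, 2, 3]}
  3. create(c)  ⇒  FFFFF....  {b→[0, 1, 2, 3]; c→[4]}
  4. append(c, 3)  ⇒  FFFFFFFF.  {b→[0, 1, 2, 3]; c→[4, 5, 6, 7]}
  5. create(a)  ⇒  FFFFFFFFF  {a→[8]; b→[0, 1, 2, 3]; c→[4, 5, 6, 7]}
  6. unlink(c)  ⇒  FFFF....F  {a→[8]; b→[0, 1, 2, 3]}
  7. append(a, 3)  ⇒  FFFFFFF.F  {a→[8, 4, 5, 6]; b→[0, 1, 2, 3]}
  8. truncate(a, 3)  ⇒  FFFFFF..F  {a→[8, 4, 5]; b→[0, 1, 2, 3]}
  9. truncate(a, 2)  ⇒  FFFFF...F  {a→[8, 4]; b→[0, 1, 2, 3]}
  10. unlink(b)  ⇒  ....F...F  {a→[8, 4]}

blocks(a) = [8, 4]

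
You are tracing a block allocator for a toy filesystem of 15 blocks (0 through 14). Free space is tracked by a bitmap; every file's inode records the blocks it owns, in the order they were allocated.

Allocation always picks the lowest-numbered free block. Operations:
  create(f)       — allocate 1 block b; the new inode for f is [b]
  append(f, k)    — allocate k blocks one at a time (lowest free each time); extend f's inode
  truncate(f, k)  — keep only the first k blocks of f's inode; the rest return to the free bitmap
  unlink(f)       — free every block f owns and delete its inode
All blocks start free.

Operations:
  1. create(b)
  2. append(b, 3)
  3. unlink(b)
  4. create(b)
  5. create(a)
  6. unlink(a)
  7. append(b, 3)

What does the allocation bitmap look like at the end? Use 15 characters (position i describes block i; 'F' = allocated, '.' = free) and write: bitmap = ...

  1. create(b)  ⇒  F..............  {b→[0]}
  2. append(b, 3)  ⇒  FFFF...........  {b→[0, 1, 2, 3]}
  3. unlink(b)  ⇒  ...............  {}
  4. create(b)  ⇒  F..............  {b→[0]}
  5. create(a)  ⇒  FF.............  {a→[1]; b→[0]}
  6. unlink(a)  ⇒  F..............  {b→[0]}
  7. append(b, 3)  ⇒  FFFF...........  {b→[0, 1, 2, 3]}

bitmap = FFFF...........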